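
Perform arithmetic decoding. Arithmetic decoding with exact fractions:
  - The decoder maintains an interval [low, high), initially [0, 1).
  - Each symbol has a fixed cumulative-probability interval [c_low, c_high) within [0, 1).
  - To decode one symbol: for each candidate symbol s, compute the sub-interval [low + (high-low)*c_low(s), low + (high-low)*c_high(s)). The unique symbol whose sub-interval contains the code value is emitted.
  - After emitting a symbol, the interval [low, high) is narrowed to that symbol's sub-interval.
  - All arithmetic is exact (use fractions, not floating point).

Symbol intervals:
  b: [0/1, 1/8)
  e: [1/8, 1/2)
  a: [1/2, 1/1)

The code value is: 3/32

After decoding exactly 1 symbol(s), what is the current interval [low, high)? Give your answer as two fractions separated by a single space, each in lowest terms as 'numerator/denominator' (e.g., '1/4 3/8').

Step 1: interval [0/1, 1/1), width = 1/1 - 0/1 = 1/1
  'b': [0/1 + 1/1*0/1, 0/1 + 1/1*1/8) = [0/1, 1/8) <- contains code 3/32
  'e': [0/1 + 1/1*1/8, 0/1 + 1/1*1/2) = [1/8, 1/2)
  'a': [0/1 + 1/1*1/2, 0/1 + 1/1*1/1) = [1/2, 1/1)
  emit 'b', narrow to [0/1, 1/8)

Answer: 0/1 1/8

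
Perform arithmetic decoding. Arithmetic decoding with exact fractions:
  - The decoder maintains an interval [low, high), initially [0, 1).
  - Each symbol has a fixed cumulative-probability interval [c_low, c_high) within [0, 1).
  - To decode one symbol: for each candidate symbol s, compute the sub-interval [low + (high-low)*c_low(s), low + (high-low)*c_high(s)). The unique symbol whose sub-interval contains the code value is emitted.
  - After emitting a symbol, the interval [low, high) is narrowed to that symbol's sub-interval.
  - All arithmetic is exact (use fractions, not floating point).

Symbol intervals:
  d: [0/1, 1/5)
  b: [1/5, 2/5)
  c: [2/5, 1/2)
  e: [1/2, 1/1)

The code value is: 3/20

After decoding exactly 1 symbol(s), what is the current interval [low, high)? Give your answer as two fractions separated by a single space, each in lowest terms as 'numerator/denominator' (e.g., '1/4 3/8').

Answer: 0/1 1/5

Derivation:
Step 1: interval [0/1, 1/1), width = 1/1 - 0/1 = 1/1
  'd': [0/1 + 1/1*0/1, 0/1 + 1/1*1/5) = [0/1, 1/5) <- contains code 3/20
  'b': [0/1 + 1/1*1/5, 0/1 + 1/1*2/5) = [1/5, 2/5)
  'c': [0/1 + 1/1*2/5, 0/1 + 1/1*1/2) = [2/5, 1/2)
  'e': [0/1 + 1/1*1/2, 0/1 + 1/1*1/1) = [1/2, 1/1)
  emit 'd', narrow to [0/1, 1/5)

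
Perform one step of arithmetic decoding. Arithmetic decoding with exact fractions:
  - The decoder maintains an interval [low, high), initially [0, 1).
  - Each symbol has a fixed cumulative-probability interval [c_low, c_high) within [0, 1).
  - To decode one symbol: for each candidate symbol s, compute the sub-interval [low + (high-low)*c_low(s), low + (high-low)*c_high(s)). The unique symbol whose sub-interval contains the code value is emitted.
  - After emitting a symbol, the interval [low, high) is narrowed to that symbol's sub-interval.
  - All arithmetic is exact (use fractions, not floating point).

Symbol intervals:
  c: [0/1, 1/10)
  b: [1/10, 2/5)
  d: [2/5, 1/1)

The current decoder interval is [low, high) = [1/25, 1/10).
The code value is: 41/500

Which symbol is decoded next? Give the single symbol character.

Answer: d

Derivation:
Interval width = high − low = 1/10 − 1/25 = 3/50
Scaled code = (code − low) / width = (41/500 − 1/25) / 3/50 = 7/10
  c: [0/1, 1/10) 
  b: [1/10, 2/5) 
  d: [2/5, 1/1) ← scaled code falls here ✓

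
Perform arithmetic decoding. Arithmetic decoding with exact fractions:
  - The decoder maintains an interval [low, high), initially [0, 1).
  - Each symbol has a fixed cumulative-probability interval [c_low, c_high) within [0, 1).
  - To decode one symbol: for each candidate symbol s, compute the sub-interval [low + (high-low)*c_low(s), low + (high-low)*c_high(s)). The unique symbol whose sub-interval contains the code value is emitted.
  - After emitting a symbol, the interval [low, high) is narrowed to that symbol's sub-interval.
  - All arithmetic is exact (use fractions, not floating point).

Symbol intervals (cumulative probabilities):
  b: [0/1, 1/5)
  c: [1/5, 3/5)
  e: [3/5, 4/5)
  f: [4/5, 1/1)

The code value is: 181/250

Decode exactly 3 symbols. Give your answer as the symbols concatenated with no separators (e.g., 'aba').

Step 1: interval [0/1, 1/1), width = 1/1 - 0/1 = 1/1
  'b': [0/1 + 1/1*0/1, 0/1 + 1/1*1/5) = [0/1, 1/5)
  'c': [0/1 + 1/1*1/5, 0/1 + 1/1*3/5) = [1/5, 3/5)
  'e': [0/1 + 1/1*3/5, 0/1 + 1/1*4/5) = [3/5, 4/5) <- contains code 181/250
  'f': [0/1 + 1/1*4/5, 0/1 + 1/1*1/1) = [4/5, 1/1)
  emit 'e', narrow to [3/5, 4/5)
Step 2: interval [3/5, 4/5), width = 4/5 - 3/5 = 1/5
  'b': [3/5 + 1/5*0/1, 3/5 + 1/5*1/5) = [3/5, 16/25)
  'c': [3/5 + 1/5*1/5, 3/5 + 1/5*3/5) = [16/25, 18/25)
  'e': [3/5 + 1/5*3/5, 3/5 + 1/5*4/5) = [18/25, 19/25) <- contains code 181/250
  'f': [3/5 + 1/5*4/5, 3/5 + 1/5*1/1) = [19/25, 4/5)
  emit 'e', narrow to [18/25, 19/25)
Step 3: interval [18/25, 19/25), width = 19/25 - 18/25 = 1/25
  'b': [18/25 + 1/25*0/1, 18/25 + 1/25*1/5) = [18/25, 91/125) <- contains code 181/250
  'c': [18/25 + 1/25*1/5, 18/25 + 1/25*3/5) = [91/125, 93/125)
  'e': [18/25 + 1/25*3/5, 18/25 + 1/25*4/5) = [93/125, 94/125)
  'f': [18/25 + 1/25*4/5, 18/25 + 1/25*1/1) = [94/125, 19/25)
  emit 'b', narrow to [18/25, 91/125)

Answer: eeb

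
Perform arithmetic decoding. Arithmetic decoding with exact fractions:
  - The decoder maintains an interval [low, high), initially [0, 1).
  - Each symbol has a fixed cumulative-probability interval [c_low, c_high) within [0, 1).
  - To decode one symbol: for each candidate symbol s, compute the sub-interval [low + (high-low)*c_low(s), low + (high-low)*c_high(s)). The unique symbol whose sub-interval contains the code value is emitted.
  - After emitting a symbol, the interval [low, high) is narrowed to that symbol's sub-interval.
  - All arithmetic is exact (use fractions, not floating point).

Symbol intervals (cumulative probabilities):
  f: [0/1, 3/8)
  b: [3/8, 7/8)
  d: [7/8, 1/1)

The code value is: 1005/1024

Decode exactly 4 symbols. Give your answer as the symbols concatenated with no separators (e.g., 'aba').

Step 1: interval [0/1, 1/1), width = 1/1 - 0/1 = 1/1
  'f': [0/1 + 1/1*0/1, 0/1 + 1/1*3/8) = [0/1, 3/8)
  'b': [0/1 + 1/1*3/8, 0/1 + 1/1*7/8) = [3/8, 7/8)
  'd': [0/1 + 1/1*7/8, 0/1 + 1/1*1/1) = [7/8, 1/1) <- contains code 1005/1024
  emit 'd', narrow to [7/8, 1/1)
Step 2: interval [7/8, 1/1), width = 1/1 - 7/8 = 1/8
  'f': [7/8 + 1/8*0/1, 7/8 + 1/8*3/8) = [7/8, 59/64)
  'b': [7/8 + 1/8*3/8, 7/8 + 1/8*7/8) = [59/64, 63/64) <- contains code 1005/1024
  'd': [7/8 + 1/8*7/8, 7/8 + 1/8*1/1) = [63/64, 1/1)
  emit 'b', narrow to [59/64, 63/64)
Step 3: interval [59/64, 63/64), width = 63/64 - 59/64 = 1/16
  'f': [59/64 + 1/16*0/1, 59/64 + 1/16*3/8) = [59/64, 121/128)
  'b': [59/64 + 1/16*3/8, 59/64 + 1/16*7/8) = [121/128, 125/128)
  'd': [59/64 + 1/16*7/8, 59/64 + 1/16*1/1) = [125/128, 63/64) <- contains code 1005/1024
  emit 'd', narrow to [125/128, 63/64)
Step 4: interval [125/128, 63/64), width = 63/64 - 125/128 = 1/128
  'f': [125/128 + 1/128*0/1, 125/128 + 1/128*3/8) = [125/128, 1003/1024)
  'b': [125/128 + 1/128*3/8, 125/128 + 1/128*7/8) = [1003/1024, 1007/1024) <- contains code 1005/1024
  'd': [125/128 + 1/128*7/8, 125/128 + 1/128*1/1) = [1007/1024, 63/64)
  emit 'b', narrow to [1003/1024, 1007/1024)

Answer: dbdb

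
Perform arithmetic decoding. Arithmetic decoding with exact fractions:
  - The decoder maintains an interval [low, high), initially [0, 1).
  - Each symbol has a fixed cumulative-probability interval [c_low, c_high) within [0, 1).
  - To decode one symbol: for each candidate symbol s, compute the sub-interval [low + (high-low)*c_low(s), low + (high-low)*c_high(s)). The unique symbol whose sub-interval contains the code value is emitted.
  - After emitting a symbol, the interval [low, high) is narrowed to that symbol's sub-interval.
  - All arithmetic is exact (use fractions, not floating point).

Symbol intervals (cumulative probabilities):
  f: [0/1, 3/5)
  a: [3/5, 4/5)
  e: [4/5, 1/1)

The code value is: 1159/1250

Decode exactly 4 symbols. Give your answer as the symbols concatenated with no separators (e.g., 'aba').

Step 1: interval [0/1, 1/1), width = 1/1 - 0/1 = 1/1
  'f': [0/1 + 1/1*0/1, 0/1 + 1/1*3/5) = [0/1, 3/5)
  'a': [0/1 + 1/1*3/5, 0/1 + 1/1*4/5) = [3/5, 4/5)
  'e': [0/1 + 1/1*4/5, 0/1 + 1/1*1/1) = [4/5, 1/1) <- contains code 1159/1250
  emit 'e', narrow to [4/5, 1/1)
Step 2: interval [4/5, 1/1), width = 1/1 - 4/5 = 1/5
  'f': [4/5 + 1/5*0/1, 4/5 + 1/5*3/5) = [4/5, 23/25)
  'a': [4/5 + 1/5*3/5, 4/5 + 1/5*4/5) = [23/25, 24/25) <- contains code 1159/1250
  'e': [4/5 + 1/5*4/5, 4/5 + 1/5*1/1) = [24/25, 1/1)
  emit 'a', narrow to [23/25, 24/25)
Step 3: interval [23/25, 24/25), width = 24/25 - 23/25 = 1/25
  'f': [23/25 + 1/25*0/1, 23/25 + 1/25*3/5) = [23/25, 118/125) <- contains code 1159/1250
  'a': [23/25 + 1/25*3/5, 23/25 + 1/25*4/5) = [118/125, 119/125)
  'e': [23/25 + 1/25*4/5, 23/25 + 1/25*1/1) = [119/125, 24/25)
  emit 'f', narrow to [23/25, 118/125)
Step 4: interval [23/25, 118/125), width = 118/125 - 23/25 = 3/125
  'f': [23/25 + 3/125*0/1, 23/25 + 3/125*3/5) = [23/25, 584/625) <- contains code 1159/1250
  'a': [23/25 + 3/125*3/5, 23/25 + 3/125*4/5) = [584/625, 587/625)
  'e': [23/25 + 3/125*4/5, 23/25 + 3/125*1/1) = [587/625, 118/125)
  emit 'f', narrow to [23/25, 584/625)

Answer: eaff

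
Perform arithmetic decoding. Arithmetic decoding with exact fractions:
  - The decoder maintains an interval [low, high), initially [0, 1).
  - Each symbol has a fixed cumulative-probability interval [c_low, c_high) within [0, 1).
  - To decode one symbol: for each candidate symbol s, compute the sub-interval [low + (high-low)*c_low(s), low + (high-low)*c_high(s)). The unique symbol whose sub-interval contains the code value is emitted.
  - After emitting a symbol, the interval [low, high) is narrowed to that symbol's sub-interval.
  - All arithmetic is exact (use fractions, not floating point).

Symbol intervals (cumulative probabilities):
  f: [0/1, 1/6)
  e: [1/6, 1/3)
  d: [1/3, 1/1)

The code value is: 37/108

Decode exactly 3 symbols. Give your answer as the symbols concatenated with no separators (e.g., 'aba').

Step 1: interval [0/1, 1/1), width = 1/1 - 0/1 = 1/1
  'f': [0/1 + 1/1*0/1, 0/1 + 1/1*1/6) = [0/1, 1/6)
  'e': [0/1 + 1/1*1/6, 0/1 + 1/1*1/3) = [1/6, 1/3)
  'd': [0/1 + 1/1*1/3, 0/1 + 1/1*1/1) = [1/3, 1/1) <- contains code 37/108
  emit 'd', narrow to [1/3, 1/1)
Step 2: interval [1/3, 1/1), width = 1/1 - 1/3 = 2/3
  'f': [1/3 + 2/3*0/1, 1/3 + 2/3*1/6) = [1/3, 4/9) <- contains code 37/108
  'e': [1/3 + 2/3*1/6, 1/3 + 2/3*1/3) = [4/9, 5/9)
  'd': [1/3 + 2/3*1/3, 1/3 + 2/3*1/1) = [5/9, 1/1)
  emit 'f', narrow to [1/3, 4/9)
Step 3: interval [1/3, 4/9), width = 4/9 - 1/3 = 1/9
  'f': [1/3 + 1/9*0/1, 1/3 + 1/9*1/6) = [1/3, 19/54) <- contains code 37/108
  'e': [1/3 + 1/9*1/6, 1/3 + 1/9*1/3) = [19/54, 10/27)
  'd': [1/3 + 1/9*1/3, 1/3 + 1/9*1/1) = [10/27, 4/9)
  emit 'f', narrow to [1/3, 19/54)

Answer: dff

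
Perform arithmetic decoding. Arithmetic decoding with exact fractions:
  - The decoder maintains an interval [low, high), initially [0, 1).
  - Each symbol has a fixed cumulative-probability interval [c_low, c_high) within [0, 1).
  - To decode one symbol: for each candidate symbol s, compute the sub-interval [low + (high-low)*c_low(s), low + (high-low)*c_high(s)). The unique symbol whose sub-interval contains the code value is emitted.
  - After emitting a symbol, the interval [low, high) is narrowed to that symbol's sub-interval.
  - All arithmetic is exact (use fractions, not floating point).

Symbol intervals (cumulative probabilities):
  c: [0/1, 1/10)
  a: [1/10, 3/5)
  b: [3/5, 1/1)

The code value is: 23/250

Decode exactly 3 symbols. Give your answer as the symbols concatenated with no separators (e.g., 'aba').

Step 1: interval [0/1, 1/1), width = 1/1 - 0/1 = 1/1
  'c': [0/1 + 1/1*0/1, 0/1 + 1/1*1/10) = [0/1, 1/10) <- contains code 23/250
  'a': [0/1 + 1/1*1/10, 0/1 + 1/1*3/5) = [1/10, 3/5)
  'b': [0/1 + 1/1*3/5, 0/1 + 1/1*1/1) = [3/5, 1/1)
  emit 'c', narrow to [0/1, 1/10)
Step 2: interval [0/1, 1/10), width = 1/10 - 0/1 = 1/10
  'c': [0/1 + 1/10*0/1, 0/1 + 1/10*1/10) = [0/1, 1/100)
  'a': [0/1 + 1/10*1/10, 0/1 + 1/10*3/5) = [1/100, 3/50)
  'b': [0/1 + 1/10*3/5, 0/1 + 1/10*1/1) = [3/50, 1/10) <- contains code 23/250
  emit 'b', narrow to [3/50, 1/10)
Step 3: interval [3/50, 1/10), width = 1/10 - 3/50 = 1/25
  'c': [3/50 + 1/25*0/1, 3/50 + 1/25*1/10) = [3/50, 8/125)
  'a': [3/50 + 1/25*1/10, 3/50 + 1/25*3/5) = [8/125, 21/250)
  'b': [3/50 + 1/25*3/5, 3/50 + 1/25*1/1) = [21/250, 1/10) <- contains code 23/250
  emit 'b', narrow to [21/250, 1/10)

Answer: cbb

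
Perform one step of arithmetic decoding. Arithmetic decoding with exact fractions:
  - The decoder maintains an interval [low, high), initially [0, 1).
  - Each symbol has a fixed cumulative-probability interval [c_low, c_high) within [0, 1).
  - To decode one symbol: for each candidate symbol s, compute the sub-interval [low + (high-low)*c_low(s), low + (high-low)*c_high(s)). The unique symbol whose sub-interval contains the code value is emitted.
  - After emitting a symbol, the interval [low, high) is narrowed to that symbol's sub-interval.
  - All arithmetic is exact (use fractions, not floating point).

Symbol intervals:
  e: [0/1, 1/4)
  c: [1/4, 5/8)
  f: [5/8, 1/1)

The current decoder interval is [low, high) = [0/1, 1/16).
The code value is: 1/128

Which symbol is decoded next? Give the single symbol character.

Answer: e

Derivation:
Interval width = high − low = 1/16 − 0/1 = 1/16
Scaled code = (code − low) / width = (1/128 − 0/1) / 1/16 = 1/8
  e: [0/1, 1/4) ← scaled code falls here ✓
  c: [1/4, 5/8) 
  f: [5/8, 1/1) 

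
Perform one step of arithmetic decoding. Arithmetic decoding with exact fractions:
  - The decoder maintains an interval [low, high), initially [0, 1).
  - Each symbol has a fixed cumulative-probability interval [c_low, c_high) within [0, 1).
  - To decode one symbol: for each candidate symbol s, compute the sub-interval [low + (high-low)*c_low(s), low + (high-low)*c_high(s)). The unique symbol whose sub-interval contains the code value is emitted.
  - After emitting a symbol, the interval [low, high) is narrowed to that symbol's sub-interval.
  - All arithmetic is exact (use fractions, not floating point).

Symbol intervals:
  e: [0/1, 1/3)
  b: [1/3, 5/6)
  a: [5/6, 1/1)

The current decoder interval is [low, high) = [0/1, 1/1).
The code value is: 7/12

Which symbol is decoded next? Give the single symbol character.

Answer: b

Derivation:
Interval width = high − low = 1/1 − 0/1 = 1/1
Scaled code = (code − low) / width = (7/12 − 0/1) / 1/1 = 7/12
  e: [0/1, 1/3) 
  b: [1/3, 5/6) ← scaled code falls here ✓
  a: [5/6, 1/1) 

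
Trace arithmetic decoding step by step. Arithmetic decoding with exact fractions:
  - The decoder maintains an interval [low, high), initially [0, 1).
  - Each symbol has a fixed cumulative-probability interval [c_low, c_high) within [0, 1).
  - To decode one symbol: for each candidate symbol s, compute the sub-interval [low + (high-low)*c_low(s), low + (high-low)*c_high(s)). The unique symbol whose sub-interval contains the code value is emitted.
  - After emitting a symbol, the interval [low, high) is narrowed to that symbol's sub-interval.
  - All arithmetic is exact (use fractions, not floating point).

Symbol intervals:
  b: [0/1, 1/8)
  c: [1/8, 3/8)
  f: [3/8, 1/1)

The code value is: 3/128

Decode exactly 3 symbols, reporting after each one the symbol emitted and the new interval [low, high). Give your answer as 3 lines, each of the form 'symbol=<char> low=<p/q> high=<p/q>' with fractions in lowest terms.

Answer: symbol=b low=0/1 high=1/8
symbol=c low=1/64 high=3/64
symbol=c low=5/256 high=7/256

Derivation:
Step 1: interval [0/1, 1/1), width = 1/1 - 0/1 = 1/1
  'b': [0/1 + 1/1*0/1, 0/1 + 1/1*1/8) = [0/1, 1/8) <- contains code 3/128
  'c': [0/1 + 1/1*1/8, 0/1 + 1/1*3/8) = [1/8, 3/8)
  'f': [0/1 + 1/1*3/8, 0/1 + 1/1*1/1) = [3/8, 1/1)
  emit 'b', narrow to [0/1, 1/8)
Step 2: interval [0/1, 1/8), width = 1/8 - 0/1 = 1/8
  'b': [0/1 + 1/8*0/1, 0/1 + 1/8*1/8) = [0/1, 1/64)
  'c': [0/1 + 1/8*1/8, 0/1 + 1/8*3/8) = [1/64, 3/64) <- contains code 3/128
  'f': [0/1 + 1/8*3/8, 0/1 + 1/8*1/1) = [3/64, 1/8)
  emit 'c', narrow to [1/64, 3/64)
Step 3: interval [1/64, 3/64), width = 3/64 - 1/64 = 1/32
  'b': [1/64 + 1/32*0/1, 1/64 + 1/32*1/8) = [1/64, 5/256)
  'c': [1/64 + 1/32*1/8, 1/64 + 1/32*3/8) = [5/256, 7/256) <- contains code 3/128
  'f': [1/64 + 1/32*3/8, 1/64 + 1/32*1/1) = [7/256, 3/64)
  emit 'c', narrow to [5/256, 7/256)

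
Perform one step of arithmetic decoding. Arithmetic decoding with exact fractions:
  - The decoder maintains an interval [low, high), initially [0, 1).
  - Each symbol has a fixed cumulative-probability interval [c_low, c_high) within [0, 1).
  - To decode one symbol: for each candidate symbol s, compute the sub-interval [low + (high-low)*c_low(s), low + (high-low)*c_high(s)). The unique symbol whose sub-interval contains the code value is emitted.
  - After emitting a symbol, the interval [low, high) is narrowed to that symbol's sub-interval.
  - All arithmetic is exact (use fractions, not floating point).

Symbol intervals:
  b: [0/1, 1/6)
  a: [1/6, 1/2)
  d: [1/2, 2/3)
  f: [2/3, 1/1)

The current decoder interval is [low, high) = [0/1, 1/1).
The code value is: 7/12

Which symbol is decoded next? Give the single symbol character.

Answer: d

Derivation:
Interval width = high − low = 1/1 − 0/1 = 1/1
Scaled code = (code − low) / width = (7/12 − 0/1) / 1/1 = 7/12
  b: [0/1, 1/6) 
  a: [1/6, 1/2) 
  d: [1/2, 2/3) ← scaled code falls here ✓
  f: [2/3, 1/1) 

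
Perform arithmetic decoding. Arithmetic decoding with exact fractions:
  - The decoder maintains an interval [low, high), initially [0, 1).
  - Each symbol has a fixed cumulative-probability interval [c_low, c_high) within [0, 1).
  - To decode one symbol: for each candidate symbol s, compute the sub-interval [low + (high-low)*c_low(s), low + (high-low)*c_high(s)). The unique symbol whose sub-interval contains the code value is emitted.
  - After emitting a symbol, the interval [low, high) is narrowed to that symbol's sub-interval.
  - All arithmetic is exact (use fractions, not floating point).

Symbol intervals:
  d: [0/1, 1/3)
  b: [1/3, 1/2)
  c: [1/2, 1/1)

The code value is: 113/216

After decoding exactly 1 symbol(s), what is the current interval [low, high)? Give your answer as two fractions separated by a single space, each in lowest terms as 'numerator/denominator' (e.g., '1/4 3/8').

Answer: 1/2 1/1

Derivation:
Step 1: interval [0/1, 1/1), width = 1/1 - 0/1 = 1/1
  'd': [0/1 + 1/1*0/1, 0/1 + 1/1*1/3) = [0/1, 1/3)
  'b': [0/1 + 1/1*1/3, 0/1 + 1/1*1/2) = [1/3, 1/2)
  'c': [0/1 + 1/1*1/2, 0/1 + 1/1*1/1) = [1/2, 1/1) <- contains code 113/216
  emit 'c', narrow to [1/2, 1/1)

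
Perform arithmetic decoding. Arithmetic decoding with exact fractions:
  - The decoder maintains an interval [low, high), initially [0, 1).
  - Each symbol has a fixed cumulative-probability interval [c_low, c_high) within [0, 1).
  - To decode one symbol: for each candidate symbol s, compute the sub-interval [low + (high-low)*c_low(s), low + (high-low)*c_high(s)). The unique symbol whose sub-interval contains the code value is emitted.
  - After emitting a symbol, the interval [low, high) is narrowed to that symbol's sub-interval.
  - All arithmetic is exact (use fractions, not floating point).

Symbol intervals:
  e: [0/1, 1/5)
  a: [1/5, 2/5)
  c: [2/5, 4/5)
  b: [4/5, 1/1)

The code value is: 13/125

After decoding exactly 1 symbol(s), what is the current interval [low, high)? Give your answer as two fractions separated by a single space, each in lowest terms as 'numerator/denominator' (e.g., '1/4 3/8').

Step 1: interval [0/1, 1/1), width = 1/1 - 0/1 = 1/1
  'e': [0/1 + 1/1*0/1, 0/1 + 1/1*1/5) = [0/1, 1/5) <- contains code 13/125
  'a': [0/1 + 1/1*1/5, 0/1 + 1/1*2/5) = [1/5, 2/5)
  'c': [0/1 + 1/1*2/5, 0/1 + 1/1*4/5) = [2/5, 4/5)
  'b': [0/1 + 1/1*4/5, 0/1 + 1/1*1/1) = [4/5, 1/1)
  emit 'e', narrow to [0/1, 1/5)

Answer: 0/1 1/5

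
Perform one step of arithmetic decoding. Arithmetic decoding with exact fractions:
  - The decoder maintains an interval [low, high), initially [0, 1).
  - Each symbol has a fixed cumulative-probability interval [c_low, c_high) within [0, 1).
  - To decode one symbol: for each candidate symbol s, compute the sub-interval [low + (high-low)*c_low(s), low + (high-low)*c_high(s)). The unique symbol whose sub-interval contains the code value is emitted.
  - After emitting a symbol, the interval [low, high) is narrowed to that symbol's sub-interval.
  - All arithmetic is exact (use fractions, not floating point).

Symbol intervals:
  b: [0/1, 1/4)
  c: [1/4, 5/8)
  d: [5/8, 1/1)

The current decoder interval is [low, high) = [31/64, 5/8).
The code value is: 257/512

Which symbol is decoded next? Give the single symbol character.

Answer: b

Derivation:
Interval width = high − low = 5/8 − 31/64 = 9/64
Scaled code = (code − low) / width = (257/512 − 31/64) / 9/64 = 1/8
  b: [0/1, 1/4) ← scaled code falls here ✓
  c: [1/4, 5/8) 
  d: [5/8, 1/1) 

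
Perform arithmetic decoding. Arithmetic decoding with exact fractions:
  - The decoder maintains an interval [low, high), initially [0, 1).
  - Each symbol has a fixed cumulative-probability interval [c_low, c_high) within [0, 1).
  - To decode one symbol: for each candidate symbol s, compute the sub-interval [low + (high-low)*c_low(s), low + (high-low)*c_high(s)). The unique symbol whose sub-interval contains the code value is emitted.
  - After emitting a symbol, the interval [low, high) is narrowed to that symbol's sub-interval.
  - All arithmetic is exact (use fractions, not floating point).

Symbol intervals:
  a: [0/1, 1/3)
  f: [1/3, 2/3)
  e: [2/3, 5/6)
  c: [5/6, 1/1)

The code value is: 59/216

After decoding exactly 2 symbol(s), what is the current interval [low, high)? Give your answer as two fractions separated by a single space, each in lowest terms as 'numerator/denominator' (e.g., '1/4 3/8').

Step 1: interval [0/1, 1/1), width = 1/1 - 0/1 = 1/1
  'a': [0/1 + 1/1*0/1, 0/1 + 1/1*1/3) = [0/1, 1/3) <- contains code 59/216
  'f': [0/1 + 1/1*1/3, 0/1 + 1/1*2/3) = [1/3, 2/3)
  'e': [0/1 + 1/1*2/3, 0/1 + 1/1*5/6) = [2/3, 5/6)
  'c': [0/1 + 1/1*5/6, 0/1 + 1/1*1/1) = [5/6, 1/1)
  emit 'a', narrow to [0/1, 1/3)
Step 2: interval [0/1, 1/3), width = 1/3 - 0/1 = 1/3
  'a': [0/1 + 1/3*0/1, 0/1 + 1/3*1/3) = [0/1, 1/9)
  'f': [0/1 + 1/3*1/3, 0/1 + 1/3*2/3) = [1/9, 2/9)
  'e': [0/1 + 1/3*2/3, 0/1 + 1/3*5/6) = [2/9, 5/18) <- contains code 59/216
  'c': [0/1 + 1/3*5/6, 0/1 + 1/3*1/1) = [5/18, 1/3)
  emit 'e', narrow to [2/9, 5/18)

Answer: 2/9 5/18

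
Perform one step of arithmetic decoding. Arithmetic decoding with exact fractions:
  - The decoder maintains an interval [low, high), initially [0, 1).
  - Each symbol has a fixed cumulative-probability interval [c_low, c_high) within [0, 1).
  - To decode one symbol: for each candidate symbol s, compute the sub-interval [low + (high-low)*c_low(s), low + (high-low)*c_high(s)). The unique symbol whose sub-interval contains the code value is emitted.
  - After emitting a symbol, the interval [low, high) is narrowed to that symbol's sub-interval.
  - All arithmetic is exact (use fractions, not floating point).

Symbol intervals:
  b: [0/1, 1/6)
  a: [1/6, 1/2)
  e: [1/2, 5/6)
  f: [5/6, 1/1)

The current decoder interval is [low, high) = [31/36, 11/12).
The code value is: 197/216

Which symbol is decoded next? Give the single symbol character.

Answer: f

Derivation:
Interval width = high − low = 11/12 − 31/36 = 1/18
Scaled code = (code − low) / width = (197/216 − 31/36) / 1/18 = 11/12
  b: [0/1, 1/6) 
  a: [1/6, 1/2) 
  e: [1/2, 5/6) 
  f: [5/6, 1/1) ← scaled code falls here ✓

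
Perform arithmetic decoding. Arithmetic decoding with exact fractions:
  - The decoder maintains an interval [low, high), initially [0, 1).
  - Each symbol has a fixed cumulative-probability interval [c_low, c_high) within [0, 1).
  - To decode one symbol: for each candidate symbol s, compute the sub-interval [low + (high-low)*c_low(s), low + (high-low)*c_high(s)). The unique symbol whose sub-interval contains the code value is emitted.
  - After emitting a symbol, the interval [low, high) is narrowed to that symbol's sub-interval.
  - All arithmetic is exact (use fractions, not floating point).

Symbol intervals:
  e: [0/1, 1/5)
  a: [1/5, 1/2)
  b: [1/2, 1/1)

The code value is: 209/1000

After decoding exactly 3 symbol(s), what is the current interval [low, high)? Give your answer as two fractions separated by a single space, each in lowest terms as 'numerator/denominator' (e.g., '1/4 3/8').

Answer: 1/5 53/250

Derivation:
Step 1: interval [0/1, 1/1), width = 1/1 - 0/1 = 1/1
  'e': [0/1 + 1/1*0/1, 0/1 + 1/1*1/5) = [0/1, 1/5)
  'a': [0/1 + 1/1*1/5, 0/1 + 1/1*1/2) = [1/5, 1/2) <- contains code 209/1000
  'b': [0/1 + 1/1*1/2, 0/1 + 1/1*1/1) = [1/2, 1/1)
  emit 'a', narrow to [1/5, 1/2)
Step 2: interval [1/5, 1/2), width = 1/2 - 1/5 = 3/10
  'e': [1/5 + 3/10*0/1, 1/5 + 3/10*1/5) = [1/5, 13/50) <- contains code 209/1000
  'a': [1/5 + 3/10*1/5, 1/5 + 3/10*1/2) = [13/50, 7/20)
  'b': [1/5 + 3/10*1/2, 1/5 + 3/10*1/1) = [7/20, 1/2)
  emit 'e', narrow to [1/5, 13/50)
Step 3: interval [1/5, 13/50), width = 13/50 - 1/5 = 3/50
  'e': [1/5 + 3/50*0/1, 1/5 + 3/50*1/5) = [1/5, 53/250) <- contains code 209/1000
  'a': [1/5 + 3/50*1/5, 1/5 + 3/50*1/2) = [53/250, 23/100)
  'b': [1/5 + 3/50*1/2, 1/5 + 3/50*1/1) = [23/100, 13/50)
  emit 'e', narrow to [1/5, 53/250)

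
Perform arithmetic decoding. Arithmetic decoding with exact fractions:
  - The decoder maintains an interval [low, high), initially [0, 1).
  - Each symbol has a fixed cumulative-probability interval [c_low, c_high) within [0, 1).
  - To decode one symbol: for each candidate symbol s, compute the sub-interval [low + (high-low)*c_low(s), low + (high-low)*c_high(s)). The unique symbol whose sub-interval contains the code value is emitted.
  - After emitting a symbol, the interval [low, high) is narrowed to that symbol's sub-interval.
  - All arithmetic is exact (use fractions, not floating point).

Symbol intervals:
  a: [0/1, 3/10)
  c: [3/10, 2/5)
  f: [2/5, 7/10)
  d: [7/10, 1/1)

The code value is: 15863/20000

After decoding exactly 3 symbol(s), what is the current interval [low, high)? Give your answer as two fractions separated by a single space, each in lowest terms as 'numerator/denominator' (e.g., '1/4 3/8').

Step 1: interval [0/1, 1/1), width = 1/1 - 0/1 = 1/1
  'a': [0/1 + 1/1*0/1, 0/1 + 1/1*3/10) = [0/1, 3/10)
  'c': [0/1 + 1/1*3/10, 0/1 + 1/1*2/5) = [3/10, 2/5)
  'f': [0/1 + 1/1*2/5, 0/1 + 1/1*7/10) = [2/5, 7/10)
  'd': [0/1 + 1/1*7/10, 0/1 + 1/1*1/1) = [7/10, 1/1) <- contains code 15863/20000
  emit 'd', narrow to [7/10, 1/1)
Step 2: interval [7/10, 1/1), width = 1/1 - 7/10 = 3/10
  'a': [7/10 + 3/10*0/1, 7/10 + 3/10*3/10) = [7/10, 79/100)
  'c': [7/10 + 3/10*3/10, 7/10 + 3/10*2/5) = [79/100, 41/50) <- contains code 15863/20000
  'f': [7/10 + 3/10*2/5, 7/10 + 3/10*7/10) = [41/50, 91/100)
  'd': [7/10 + 3/10*7/10, 7/10 + 3/10*1/1) = [91/100, 1/1)
  emit 'c', narrow to [79/100, 41/50)
Step 3: interval [79/100, 41/50), width = 41/50 - 79/100 = 3/100
  'a': [79/100 + 3/100*0/1, 79/100 + 3/100*3/10) = [79/100, 799/1000) <- contains code 15863/20000
  'c': [79/100 + 3/100*3/10, 79/100 + 3/100*2/5) = [799/1000, 401/500)
  'f': [79/100 + 3/100*2/5, 79/100 + 3/100*7/10) = [401/500, 811/1000)
  'd': [79/100 + 3/100*7/10, 79/100 + 3/100*1/1) = [811/1000, 41/50)
  emit 'a', narrow to [79/100, 799/1000)

Answer: 79/100 799/1000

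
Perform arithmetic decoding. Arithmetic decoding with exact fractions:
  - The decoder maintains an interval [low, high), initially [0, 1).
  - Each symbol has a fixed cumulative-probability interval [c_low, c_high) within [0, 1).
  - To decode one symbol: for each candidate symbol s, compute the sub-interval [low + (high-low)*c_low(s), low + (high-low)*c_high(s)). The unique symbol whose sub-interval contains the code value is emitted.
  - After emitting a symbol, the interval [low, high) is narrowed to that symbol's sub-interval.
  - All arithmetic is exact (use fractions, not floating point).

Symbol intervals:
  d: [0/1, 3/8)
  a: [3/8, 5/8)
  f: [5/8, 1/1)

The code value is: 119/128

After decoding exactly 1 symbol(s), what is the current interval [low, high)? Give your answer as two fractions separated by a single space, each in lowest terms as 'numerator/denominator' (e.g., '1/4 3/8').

Answer: 5/8 1/1

Derivation:
Step 1: interval [0/1, 1/1), width = 1/1 - 0/1 = 1/1
  'd': [0/1 + 1/1*0/1, 0/1 + 1/1*3/8) = [0/1, 3/8)
  'a': [0/1 + 1/1*3/8, 0/1 + 1/1*5/8) = [3/8, 5/8)
  'f': [0/1 + 1/1*5/8, 0/1 + 1/1*1/1) = [5/8, 1/1) <- contains code 119/128
  emit 'f', narrow to [5/8, 1/1)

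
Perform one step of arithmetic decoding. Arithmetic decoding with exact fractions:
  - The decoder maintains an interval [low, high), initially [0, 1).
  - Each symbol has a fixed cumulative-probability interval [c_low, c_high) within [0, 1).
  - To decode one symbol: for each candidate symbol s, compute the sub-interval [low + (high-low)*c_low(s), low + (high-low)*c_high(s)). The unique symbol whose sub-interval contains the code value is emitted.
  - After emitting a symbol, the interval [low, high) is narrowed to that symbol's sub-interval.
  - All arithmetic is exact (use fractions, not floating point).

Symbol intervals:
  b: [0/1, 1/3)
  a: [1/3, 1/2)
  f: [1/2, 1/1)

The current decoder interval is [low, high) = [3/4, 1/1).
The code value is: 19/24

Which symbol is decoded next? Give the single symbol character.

Answer: b

Derivation:
Interval width = high − low = 1/1 − 3/4 = 1/4
Scaled code = (code − low) / width = (19/24 − 3/4) / 1/4 = 1/6
  b: [0/1, 1/3) ← scaled code falls here ✓
  a: [1/3, 1/2) 
  f: [1/2, 1/1) 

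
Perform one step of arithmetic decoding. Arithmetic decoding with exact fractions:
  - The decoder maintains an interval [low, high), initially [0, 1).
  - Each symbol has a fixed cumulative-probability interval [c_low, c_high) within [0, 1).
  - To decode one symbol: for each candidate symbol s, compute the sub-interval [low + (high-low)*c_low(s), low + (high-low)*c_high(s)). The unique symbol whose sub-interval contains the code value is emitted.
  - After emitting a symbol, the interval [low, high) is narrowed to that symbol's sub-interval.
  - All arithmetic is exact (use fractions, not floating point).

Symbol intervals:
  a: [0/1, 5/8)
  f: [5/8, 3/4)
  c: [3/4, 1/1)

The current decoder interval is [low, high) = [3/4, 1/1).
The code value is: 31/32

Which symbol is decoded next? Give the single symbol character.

Interval width = high − low = 1/1 − 3/4 = 1/4
Scaled code = (code − low) / width = (31/32 − 3/4) / 1/4 = 7/8
  a: [0/1, 5/8) 
  f: [5/8, 3/4) 
  c: [3/4, 1/1) ← scaled code falls here ✓

Answer: c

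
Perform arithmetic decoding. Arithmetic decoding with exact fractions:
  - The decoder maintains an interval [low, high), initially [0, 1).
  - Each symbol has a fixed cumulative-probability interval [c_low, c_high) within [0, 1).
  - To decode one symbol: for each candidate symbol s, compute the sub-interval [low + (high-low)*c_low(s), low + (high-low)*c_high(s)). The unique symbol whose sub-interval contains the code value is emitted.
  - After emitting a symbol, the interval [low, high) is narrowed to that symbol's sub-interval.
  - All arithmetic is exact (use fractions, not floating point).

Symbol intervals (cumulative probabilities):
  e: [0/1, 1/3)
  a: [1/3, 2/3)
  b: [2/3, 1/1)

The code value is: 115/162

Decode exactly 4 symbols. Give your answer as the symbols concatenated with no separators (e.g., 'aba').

Step 1: interval [0/1, 1/1), width = 1/1 - 0/1 = 1/1
  'e': [0/1 + 1/1*0/1, 0/1 + 1/1*1/3) = [0/1, 1/3)
  'a': [0/1 + 1/1*1/3, 0/1 + 1/1*2/3) = [1/3, 2/3)
  'b': [0/1 + 1/1*2/3, 0/1 + 1/1*1/1) = [2/3, 1/1) <- contains code 115/162
  emit 'b', narrow to [2/3, 1/1)
Step 2: interval [2/3, 1/1), width = 1/1 - 2/3 = 1/3
  'e': [2/3 + 1/3*0/1, 2/3 + 1/3*1/3) = [2/3, 7/9) <- contains code 115/162
  'a': [2/3 + 1/3*1/3, 2/3 + 1/3*2/3) = [7/9, 8/9)
  'b': [2/3 + 1/3*2/3, 2/3 + 1/3*1/1) = [8/9, 1/1)
  emit 'e', narrow to [2/3, 7/9)
Step 3: interval [2/3, 7/9), width = 7/9 - 2/3 = 1/9
  'e': [2/3 + 1/9*0/1, 2/3 + 1/9*1/3) = [2/3, 19/27)
  'a': [2/3 + 1/9*1/3, 2/3 + 1/9*2/3) = [19/27, 20/27) <- contains code 115/162
  'b': [2/3 + 1/9*2/3, 2/3 + 1/9*1/1) = [20/27, 7/9)
  emit 'a', narrow to [19/27, 20/27)
Step 4: interval [19/27, 20/27), width = 20/27 - 19/27 = 1/27
  'e': [19/27 + 1/27*0/1, 19/27 + 1/27*1/3) = [19/27, 58/81) <- contains code 115/162
  'a': [19/27 + 1/27*1/3, 19/27 + 1/27*2/3) = [58/81, 59/81)
  'b': [19/27 + 1/27*2/3, 19/27 + 1/27*1/1) = [59/81, 20/27)
  emit 'e', narrow to [19/27, 58/81)

Answer: beae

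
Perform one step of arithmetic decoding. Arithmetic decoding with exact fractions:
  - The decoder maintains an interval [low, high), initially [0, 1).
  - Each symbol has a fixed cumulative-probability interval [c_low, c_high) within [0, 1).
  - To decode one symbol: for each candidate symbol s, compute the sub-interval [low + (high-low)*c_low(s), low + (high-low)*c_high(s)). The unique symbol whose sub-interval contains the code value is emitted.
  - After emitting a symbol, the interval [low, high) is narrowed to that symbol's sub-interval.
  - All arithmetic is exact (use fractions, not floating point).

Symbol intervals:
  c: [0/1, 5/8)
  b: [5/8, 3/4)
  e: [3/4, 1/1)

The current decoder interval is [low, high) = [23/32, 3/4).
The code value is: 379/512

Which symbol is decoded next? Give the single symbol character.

Interval width = high − low = 3/4 − 23/32 = 1/32
Scaled code = (code − low) / width = (379/512 − 23/32) / 1/32 = 11/16
  c: [0/1, 5/8) 
  b: [5/8, 3/4) ← scaled code falls here ✓
  e: [3/4, 1/1) 

Answer: b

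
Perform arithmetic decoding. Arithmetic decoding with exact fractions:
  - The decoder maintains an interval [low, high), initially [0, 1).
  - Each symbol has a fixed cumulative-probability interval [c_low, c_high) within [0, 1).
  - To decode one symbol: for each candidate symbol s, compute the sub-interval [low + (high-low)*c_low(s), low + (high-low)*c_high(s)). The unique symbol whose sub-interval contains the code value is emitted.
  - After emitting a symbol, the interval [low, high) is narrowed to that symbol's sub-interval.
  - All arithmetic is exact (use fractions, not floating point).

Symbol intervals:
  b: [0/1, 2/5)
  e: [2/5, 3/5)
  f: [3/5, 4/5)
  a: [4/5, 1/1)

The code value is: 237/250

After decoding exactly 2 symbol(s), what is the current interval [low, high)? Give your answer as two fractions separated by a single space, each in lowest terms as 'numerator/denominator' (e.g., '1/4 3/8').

Step 1: interval [0/1, 1/1), width = 1/1 - 0/1 = 1/1
  'b': [0/1 + 1/1*0/1, 0/1 + 1/1*2/5) = [0/1, 2/5)
  'e': [0/1 + 1/1*2/5, 0/1 + 1/1*3/5) = [2/5, 3/5)
  'f': [0/1 + 1/1*3/5, 0/1 + 1/1*4/5) = [3/5, 4/5)
  'a': [0/1 + 1/1*4/5, 0/1 + 1/1*1/1) = [4/5, 1/1) <- contains code 237/250
  emit 'a', narrow to [4/5, 1/1)
Step 2: interval [4/5, 1/1), width = 1/1 - 4/5 = 1/5
  'b': [4/5 + 1/5*0/1, 4/5 + 1/5*2/5) = [4/5, 22/25)
  'e': [4/5 + 1/5*2/5, 4/5 + 1/5*3/5) = [22/25, 23/25)
  'f': [4/5 + 1/5*3/5, 4/5 + 1/5*4/5) = [23/25, 24/25) <- contains code 237/250
  'a': [4/5 + 1/5*4/5, 4/5 + 1/5*1/1) = [24/25, 1/1)
  emit 'f', narrow to [23/25, 24/25)

Answer: 23/25 24/25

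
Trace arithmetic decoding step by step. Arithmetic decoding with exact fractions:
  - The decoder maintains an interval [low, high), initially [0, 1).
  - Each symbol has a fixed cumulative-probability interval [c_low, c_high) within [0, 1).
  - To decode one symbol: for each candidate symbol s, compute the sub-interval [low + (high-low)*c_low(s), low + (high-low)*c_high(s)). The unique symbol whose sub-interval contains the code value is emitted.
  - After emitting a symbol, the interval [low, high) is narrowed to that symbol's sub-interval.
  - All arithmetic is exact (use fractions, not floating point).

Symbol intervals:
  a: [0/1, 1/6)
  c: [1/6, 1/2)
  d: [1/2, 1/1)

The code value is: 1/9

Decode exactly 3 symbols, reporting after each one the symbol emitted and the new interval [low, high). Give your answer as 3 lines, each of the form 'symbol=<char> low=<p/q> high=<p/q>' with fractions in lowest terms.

Answer: symbol=a low=0/1 high=1/6
symbol=d low=1/12 high=1/6
symbol=c low=7/72 high=1/8

Derivation:
Step 1: interval [0/1, 1/1), width = 1/1 - 0/1 = 1/1
  'a': [0/1 + 1/1*0/1, 0/1 + 1/1*1/6) = [0/1, 1/6) <- contains code 1/9
  'c': [0/1 + 1/1*1/6, 0/1 + 1/1*1/2) = [1/6, 1/2)
  'd': [0/1 + 1/1*1/2, 0/1 + 1/1*1/1) = [1/2, 1/1)
  emit 'a', narrow to [0/1, 1/6)
Step 2: interval [0/1, 1/6), width = 1/6 - 0/1 = 1/6
  'a': [0/1 + 1/6*0/1, 0/1 + 1/6*1/6) = [0/1, 1/36)
  'c': [0/1 + 1/6*1/6, 0/1 + 1/6*1/2) = [1/36, 1/12)
  'd': [0/1 + 1/6*1/2, 0/1 + 1/6*1/1) = [1/12, 1/6) <- contains code 1/9
  emit 'd', narrow to [1/12, 1/6)
Step 3: interval [1/12, 1/6), width = 1/6 - 1/12 = 1/12
  'a': [1/12 + 1/12*0/1, 1/12 + 1/12*1/6) = [1/12, 7/72)
  'c': [1/12 + 1/12*1/6, 1/12 + 1/12*1/2) = [7/72, 1/8) <- contains code 1/9
  'd': [1/12 + 1/12*1/2, 1/12 + 1/12*1/1) = [1/8, 1/6)
  emit 'c', narrow to [7/72, 1/8)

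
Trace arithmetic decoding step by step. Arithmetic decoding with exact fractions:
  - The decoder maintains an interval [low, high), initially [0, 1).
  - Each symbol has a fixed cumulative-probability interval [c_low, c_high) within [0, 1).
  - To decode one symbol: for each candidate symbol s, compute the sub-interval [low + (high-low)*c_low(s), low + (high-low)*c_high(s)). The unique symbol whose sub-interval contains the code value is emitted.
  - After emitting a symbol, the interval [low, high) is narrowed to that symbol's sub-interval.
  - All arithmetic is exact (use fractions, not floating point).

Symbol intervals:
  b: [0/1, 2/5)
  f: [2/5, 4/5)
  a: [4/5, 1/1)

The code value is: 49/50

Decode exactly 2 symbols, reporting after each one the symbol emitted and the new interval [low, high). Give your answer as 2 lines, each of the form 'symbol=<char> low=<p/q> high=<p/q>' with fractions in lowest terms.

Step 1: interval [0/1, 1/1), width = 1/1 - 0/1 = 1/1
  'b': [0/1 + 1/1*0/1, 0/1 + 1/1*2/5) = [0/1, 2/5)
  'f': [0/1 + 1/1*2/5, 0/1 + 1/1*4/5) = [2/5, 4/5)
  'a': [0/1 + 1/1*4/5, 0/1 + 1/1*1/1) = [4/5, 1/1) <- contains code 49/50
  emit 'a', narrow to [4/5, 1/1)
Step 2: interval [4/5, 1/1), width = 1/1 - 4/5 = 1/5
  'b': [4/5 + 1/5*0/1, 4/5 + 1/5*2/5) = [4/5, 22/25)
  'f': [4/5 + 1/5*2/5, 4/5 + 1/5*4/5) = [22/25, 24/25)
  'a': [4/5 + 1/5*4/5, 4/5 + 1/5*1/1) = [24/25, 1/1) <- contains code 49/50
  emit 'a', narrow to [24/25, 1/1)

Answer: symbol=a low=4/5 high=1/1
symbol=a low=24/25 high=1/1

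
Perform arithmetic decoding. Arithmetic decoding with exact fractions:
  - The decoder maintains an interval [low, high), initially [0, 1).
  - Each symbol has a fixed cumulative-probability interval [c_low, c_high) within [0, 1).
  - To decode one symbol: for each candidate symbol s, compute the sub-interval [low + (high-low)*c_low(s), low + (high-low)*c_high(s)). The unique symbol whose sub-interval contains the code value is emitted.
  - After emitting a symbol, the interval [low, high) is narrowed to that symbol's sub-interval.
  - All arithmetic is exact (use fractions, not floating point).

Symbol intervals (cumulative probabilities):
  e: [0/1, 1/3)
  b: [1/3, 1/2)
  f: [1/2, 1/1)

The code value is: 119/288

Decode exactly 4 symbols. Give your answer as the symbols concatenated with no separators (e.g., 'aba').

Answer: bbff

Derivation:
Step 1: interval [0/1, 1/1), width = 1/1 - 0/1 = 1/1
  'e': [0/1 + 1/1*0/1, 0/1 + 1/1*1/3) = [0/1, 1/3)
  'b': [0/1 + 1/1*1/3, 0/1 + 1/1*1/2) = [1/3, 1/2) <- contains code 119/288
  'f': [0/1 + 1/1*1/2, 0/1 + 1/1*1/1) = [1/2, 1/1)
  emit 'b', narrow to [1/3, 1/2)
Step 2: interval [1/3, 1/2), width = 1/2 - 1/3 = 1/6
  'e': [1/3 + 1/6*0/1, 1/3 + 1/6*1/3) = [1/3, 7/18)
  'b': [1/3 + 1/6*1/3, 1/3 + 1/6*1/2) = [7/18, 5/12) <- contains code 119/288
  'f': [1/3 + 1/6*1/2, 1/3 + 1/6*1/1) = [5/12, 1/2)
  emit 'b', narrow to [7/18, 5/12)
Step 3: interval [7/18, 5/12), width = 5/12 - 7/18 = 1/36
  'e': [7/18 + 1/36*0/1, 7/18 + 1/36*1/3) = [7/18, 43/108)
  'b': [7/18 + 1/36*1/3, 7/18 + 1/36*1/2) = [43/108, 29/72)
  'f': [7/18 + 1/36*1/2, 7/18 + 1/36*1/1) = [29/72, 5/12) <- contains code 119/288
  emit 'f', narrow to [29/72, 5/12)
Step 4: interval [29/72, 5/12), width = 5/12 - 29/72 = 1/72
  'e': [29/72 + 1/72*0/1, 29/72 + 1/72*1/3) = [29/72, 11/27)
  'b': [29/72 + 1/72*1/3, 29/72 + 1/72*1/2) = [11/27, 59/144)
  'f': [29/72 + 1/72*1/2, 29/72 + 1/72*1/1) = [59/144, 5/12) <- contains code 119/288
  emit 'f', narrow to [59/144, 5/12)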